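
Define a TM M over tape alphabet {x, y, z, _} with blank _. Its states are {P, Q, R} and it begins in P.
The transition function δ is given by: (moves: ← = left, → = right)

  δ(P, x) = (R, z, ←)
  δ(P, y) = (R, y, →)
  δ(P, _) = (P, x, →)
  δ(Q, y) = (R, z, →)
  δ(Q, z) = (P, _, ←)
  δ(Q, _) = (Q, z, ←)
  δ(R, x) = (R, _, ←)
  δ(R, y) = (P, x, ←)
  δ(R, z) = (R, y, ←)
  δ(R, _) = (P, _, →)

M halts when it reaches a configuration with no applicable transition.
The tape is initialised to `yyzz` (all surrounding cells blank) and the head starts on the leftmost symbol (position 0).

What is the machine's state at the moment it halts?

P

P | __[y]yzz   read y → write y, move →, go to R
R | __y[y]zz   read y → write x, move ←, go to P
P | __[y]xzz   read y → write y, move →, go to R
R | __y[x]zz   read x → write _, move ←, go to R
R | __[y]_zz   read y → write x, move ←, go to P
P | _[_]x_zz   read _ → write x, move →, go to P
P | _x[x]_zz   read x → write z, move ←, go to R
R | _[x]z_zz   read x → write _, move ←, go to R
R | [_]_z_zz   read _ → write _, move →, go to P
P | _[_]z_zz   read _ → write x, move →, go to P
P | _x[z]_zz
No transition is defined for (P, z); M halts in state P.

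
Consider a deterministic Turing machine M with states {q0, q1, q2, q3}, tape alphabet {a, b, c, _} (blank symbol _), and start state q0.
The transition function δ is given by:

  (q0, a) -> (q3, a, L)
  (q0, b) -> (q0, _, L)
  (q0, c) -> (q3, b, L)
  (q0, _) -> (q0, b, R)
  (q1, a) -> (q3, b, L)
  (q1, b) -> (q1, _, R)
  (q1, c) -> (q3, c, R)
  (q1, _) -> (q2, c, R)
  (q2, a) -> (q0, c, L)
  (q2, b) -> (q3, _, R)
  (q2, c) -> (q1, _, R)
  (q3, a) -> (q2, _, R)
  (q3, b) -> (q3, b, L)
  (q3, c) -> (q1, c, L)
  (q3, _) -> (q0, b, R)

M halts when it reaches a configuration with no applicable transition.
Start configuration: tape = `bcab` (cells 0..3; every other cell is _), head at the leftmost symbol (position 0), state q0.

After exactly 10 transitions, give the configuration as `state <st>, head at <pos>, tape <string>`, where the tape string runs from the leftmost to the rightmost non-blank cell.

state q0, head at -2, tape b__bbab

state=q0 head=0 tape=___[b]cab   (q0,b)→(q0,_,L)
state=q0 head=-1 tape=__[_]_cab   (q0,_)→(q0,b,R)
state=q0 head=0 tape=__b[_]cab   (q0,_)→(q0,b,R)
state=q0 head=1 tape=__bb[c]ab   (q0,c)→(q3,b,L)
state=q3 head=0 tape=__b[b]bab   (q3,b)→(q3,b,L)
state=q3 head=-1 tape=__[b]bbab   (q3,b)→(q3,b,L)
state=q3 head=-2 tape=_[_]bbbab   (q3,_)→(q0,b,R)
state=q0 head=-1 tape=_b[b]bbab   (q0,b)→(q0,_,L)
state=q0 head=-2 tape=_[b]_bbab   (q0,b)→(q0,_,L)
state=q0 head=-3 tape=[_]__bbab   (q0,_)→(q0,b,R)
state=q0 head=-2 tape=b[_]_bbab
After 10 steps: state q0, head at -2, tape b__bbab.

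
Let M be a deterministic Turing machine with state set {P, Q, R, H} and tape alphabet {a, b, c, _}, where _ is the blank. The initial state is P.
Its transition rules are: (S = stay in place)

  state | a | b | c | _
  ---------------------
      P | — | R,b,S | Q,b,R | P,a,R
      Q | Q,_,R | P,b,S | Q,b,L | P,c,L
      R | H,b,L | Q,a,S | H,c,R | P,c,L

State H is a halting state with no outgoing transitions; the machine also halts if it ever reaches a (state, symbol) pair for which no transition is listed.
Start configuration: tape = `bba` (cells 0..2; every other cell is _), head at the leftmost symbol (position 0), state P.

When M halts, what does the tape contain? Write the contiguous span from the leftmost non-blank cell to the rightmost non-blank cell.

acb

P | [b]ba__   read b → write b, move S, go to R
R | [b]ba__   read b → write a, move S, go to Q
Q | [a]ba__   read a → write _, move R, go to Q
Q | _[b]a__   read b → write b, move S, go to P
P | _[b]a__   read b → write b, move S, go to R
R | _[b]a__   read b → write a, move S, go to Q
Q | _[a]a__   read a → write _, move R, go to Q
Q | __[a]__   read a → write _, move R, go to Q
Q | ___[_]_   read _ → write c, move L, go to P
P | __[_]c_   read _ → write a, move R, go to P
P | __a[c]_   read c → write b, move R, go to Q
Q | __ab[_]   read _ → write c, move L, go to P
P | __a[b]c   read b → write b, move S, go to R
R | __a[b]c   read b → write a, move S, go to Q
Q | __a[a]c   read a → write _, move R, go to Q
Q | __a_[c]   read c → write b, move L, go to Q
Q | __a[_]b   read _ → write c, move L, go to P
P | __[a]cb
The non-blank tape span at halt is acb.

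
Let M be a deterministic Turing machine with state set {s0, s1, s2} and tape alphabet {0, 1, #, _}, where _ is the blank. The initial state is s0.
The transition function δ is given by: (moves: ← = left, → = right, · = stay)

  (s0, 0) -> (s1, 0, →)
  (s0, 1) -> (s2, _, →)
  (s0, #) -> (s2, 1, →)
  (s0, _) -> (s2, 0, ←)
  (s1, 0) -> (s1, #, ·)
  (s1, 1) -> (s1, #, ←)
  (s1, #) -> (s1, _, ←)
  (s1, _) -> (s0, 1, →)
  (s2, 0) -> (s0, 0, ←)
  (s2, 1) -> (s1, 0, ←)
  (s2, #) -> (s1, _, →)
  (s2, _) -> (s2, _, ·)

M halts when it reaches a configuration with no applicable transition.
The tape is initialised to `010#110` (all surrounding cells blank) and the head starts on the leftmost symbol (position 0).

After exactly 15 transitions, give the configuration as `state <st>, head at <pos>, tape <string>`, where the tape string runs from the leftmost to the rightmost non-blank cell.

state s0, head at -2, tape 1#__#0#110

s0 | ___[0]10#110   read 0 → write 0, move →, go to s1
s1 | ___0[1]0#110   read 1 → write #, move ←, go to s1
s1 | ___[0]#0#110   read 0 → write #, move ·, go to s1
s1 | ___[#]#0#110   read # → write _, move ←, go to s1
s1 | __[_]_#0#110   read _ → write 1, move →, go to s0
s0 | __1[_]#0#110   read _ → write 0, move ←, go to s2
s2 | __[1]0#0#110   read 1 → write 0, move ←, go to s1
s1 | _[_]00#0#110   read _ → write 1, move →, go to s0
s0 | _1[0]0#0#110   read 0 → write 0, move →, go to s1
s1 | _10[0]#0#110   read 0 → write #, move ·, go to s1
s1 | _10[#]#0#110   read # → write _, move ←, go to s1
s1 | _1[0]_#0#110   read 0 → write #, move ·, go to s1
s1 | _1[#]_#0#110   read # → write _, move ←, go to s1
s1 | _[1]__#0#110   read 1 → write #, move ←, go to s1
s1 | [_]#__#0#110   read _ → write 1, move →, go to s0
s0 | 1[#]__#0#110
After 15 steps: state s0, head at -2, tape 1#__#0#110.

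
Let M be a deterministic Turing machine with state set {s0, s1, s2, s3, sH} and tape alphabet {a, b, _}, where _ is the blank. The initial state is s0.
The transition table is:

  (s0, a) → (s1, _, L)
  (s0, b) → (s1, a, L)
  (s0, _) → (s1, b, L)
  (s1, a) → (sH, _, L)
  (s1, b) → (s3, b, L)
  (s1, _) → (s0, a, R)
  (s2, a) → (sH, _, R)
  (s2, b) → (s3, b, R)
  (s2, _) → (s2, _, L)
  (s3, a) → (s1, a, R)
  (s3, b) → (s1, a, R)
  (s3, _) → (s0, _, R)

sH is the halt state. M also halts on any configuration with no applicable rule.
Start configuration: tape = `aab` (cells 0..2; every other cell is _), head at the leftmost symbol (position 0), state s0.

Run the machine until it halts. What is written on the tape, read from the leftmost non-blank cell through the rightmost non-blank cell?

bab

s0 | __[a]ab   read a → write _, move L, go to s1
s1 | _[_]_ab   read _ → write a, move R, go to s0
s0 | _a[_]ab   read _ → write b, move L, go to s1
s1 | _[a]bab   read a → write _, move L, go to sH
sH | [_]_bab
The non-blank tape span at halt is bab.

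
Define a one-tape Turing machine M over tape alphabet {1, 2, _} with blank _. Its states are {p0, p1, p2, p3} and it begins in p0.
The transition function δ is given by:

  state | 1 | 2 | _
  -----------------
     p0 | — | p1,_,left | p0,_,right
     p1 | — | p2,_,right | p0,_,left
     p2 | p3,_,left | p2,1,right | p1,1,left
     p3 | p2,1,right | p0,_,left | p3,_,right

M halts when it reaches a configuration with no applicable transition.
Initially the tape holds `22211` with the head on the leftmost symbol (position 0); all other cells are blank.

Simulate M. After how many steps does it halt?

state=p0 head=0 tape=__[2]2211   (p0,2)→(p1,_,left)
state=p1 head=-1 tape=_[_]_2211   (p1,_)→(p0,_,left)
state=p0 head=-2 tape=[_]__2211   (p0,_)→(p0,_,right)
state=p0 head=-1 tape=_[_]_2211   (p0,_)→(p0,_,right)
state=p0 head=0 tape=__[_]2211   (p0,_)→(p0,_,right)
state=p0 head=1 tape=___[2]211   (p0,2)→(p1,_,left)
state=p1 head=0 tape=__[_]_211   (p1,_)→(p0,_,left)
state=p0 head=-1 tape=_[_]__211   (p0,_)→(p0,_,right)
state=p0 head=0 tape=__[_]_211   (p0,_)→(p0,_,right)
state=p0 head=1 tape=___[_]211   (p0,_)→(p0,_,right)
state=p0 head=2 tape=____[2]11   (p0,2)→(p1,_,left)
state=p1 head=1 tape=___[_]_11   (p1,_)→(p0,_,left)
state=p0 head=0 tape=__[_]__11   (p0,_)→(p0,_,right)
state=p0 head=1 tape=___[_]_11   (p0,_)→(p0,_,right)
state=p0 head=2 tape=____[_]11   (p0,_)→(p0,_,right)
state=p0 head=3 tape=_____[1]1
M halts after 15 transitions.

15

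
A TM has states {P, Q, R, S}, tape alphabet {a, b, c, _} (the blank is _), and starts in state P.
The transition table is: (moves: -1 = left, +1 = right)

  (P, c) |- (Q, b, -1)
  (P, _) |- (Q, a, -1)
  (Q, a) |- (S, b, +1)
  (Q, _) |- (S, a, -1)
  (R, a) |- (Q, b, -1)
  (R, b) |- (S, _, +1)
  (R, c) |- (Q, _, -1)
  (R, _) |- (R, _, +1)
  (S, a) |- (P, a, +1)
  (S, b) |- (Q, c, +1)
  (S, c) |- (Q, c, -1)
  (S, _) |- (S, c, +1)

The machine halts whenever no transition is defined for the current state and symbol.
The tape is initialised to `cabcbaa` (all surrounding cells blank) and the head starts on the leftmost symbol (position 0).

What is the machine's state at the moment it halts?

P | __[c]abcbaa   read c → write b, move -1, go to Q
Q | _[_]babcbaa   read _ → write a, move -1, go to S
S | [_]ababcbaa   read _ → write c, move +1, go to S
S | c[a]babcbaa   read a → write a, move +1, go to P
P | ca[b]abcbaa
No transition is defined for (P, b); M halts in state P.

P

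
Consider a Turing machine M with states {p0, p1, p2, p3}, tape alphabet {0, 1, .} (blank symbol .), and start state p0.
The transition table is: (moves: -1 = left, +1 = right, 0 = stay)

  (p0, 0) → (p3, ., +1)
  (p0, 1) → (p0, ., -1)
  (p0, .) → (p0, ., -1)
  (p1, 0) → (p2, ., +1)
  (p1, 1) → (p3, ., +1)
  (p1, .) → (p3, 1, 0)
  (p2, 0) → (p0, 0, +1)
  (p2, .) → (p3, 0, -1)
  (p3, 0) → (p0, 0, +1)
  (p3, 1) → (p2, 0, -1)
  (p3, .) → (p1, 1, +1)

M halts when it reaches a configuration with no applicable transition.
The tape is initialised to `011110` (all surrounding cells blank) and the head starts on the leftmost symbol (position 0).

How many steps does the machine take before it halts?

state=p0 head=0 tape=.[0]11110..   (p0,0)→(p3,.,+1)
state=p3 head=1 tape=..[1]1110..   (p3,1)→(p2,0,-1)
state=p2 head=0 tape=.[.]01110..   (p2,.)→(p3,0,-1)
state=p3 head=-1 tape=[.]001110..   (p3,.)→(p1,1,+1)
state=p1 head=0 tape=1[0]01110..   (p1,0)→(p2,.,+1)
state=p2 head=1 tape=1.[0]1110..   (p2,0)→(p0,0,+1)
state=p0 head=2 tape=1.0[1]110..   (p0,1)→(p0,.,-1)
state=p0 head=1 tape=1.[0].110..   (p0,0)→(p3,.,+1)
state=p3 head=2 tape=1..[.]110..   (p3,.)→(p1,1,+1)
state=p1 head=3 tape=1..1[1]10..   (p1,1)→(p3,.,+1)
state=p3 head=4 tape=1..1.[1]0..   (p3,1)→(p2,0,-1)
state=p2 head=3 tape=1..1[.]00..   (p2,.)→(p3,0,-1)
state=p3 head=2 tape=1..[1]000..   (p3,1)→(p2,0,-1)
state=p2 head=1 tape=1.[.]0000..   (p2,.)→(p3,0,-1)
state=p3 head=0 tape=1[.]00000..   (p3,.)→(p1,1,+1)
state=p1 head=1 tape=11[0]0000..   (p1,0)→(p2,.,+1)
state=p2 head=2 tape=11.[0]000..   (p2,0)→(p0,0,+1)
state=p0 head=3 tape=11.0[0]00..   (p0,0)→(p3,.,+1)
state=p3 head=4 tape=11.0.[0]0..   (p3,0)→(p0,0,+1)
state=p0 head=5 tape=11.0.0[0]..   (p0,0)→(p3,.,+1)
state=p3 head=6 tape=11.0.0.[.].   (p3,.)→(p1,1,+1)
state=p1 head=7 tape=11.0.0.1[.]   (p1,.)→(p3,1,0)
state=p3 head=7 tape=11.0.0.1[1]   (p3,1)→(p2,0,-1)
state=p2 head=6 tape=11.0.0.[1]0
M halts after 23 transitions.

23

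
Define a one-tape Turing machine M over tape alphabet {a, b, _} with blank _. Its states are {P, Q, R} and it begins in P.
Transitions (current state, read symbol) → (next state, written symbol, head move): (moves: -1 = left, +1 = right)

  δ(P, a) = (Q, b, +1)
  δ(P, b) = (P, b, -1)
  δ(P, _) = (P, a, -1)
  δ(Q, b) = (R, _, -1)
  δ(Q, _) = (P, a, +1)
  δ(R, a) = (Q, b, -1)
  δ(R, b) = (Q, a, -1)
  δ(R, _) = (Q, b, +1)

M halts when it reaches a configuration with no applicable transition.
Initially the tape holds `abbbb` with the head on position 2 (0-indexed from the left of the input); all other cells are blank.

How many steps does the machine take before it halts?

state=P head=2 tape=___ab[b]bb   (P,b)→(P,b,-1)
state=P head=1 tape=___a[b]bbb   (P,b)→(P,b,-1)
state=P head=0 tape=___[a]bbbb   (P,a)→(Q,b,+1)
state=Q head=1 tape=___b[b]bbb   (Q,b)→(R,_,-1)
state=R head=0 tape=___[b]_bbb   (R,b)→(Q,a,-1)
state=Q head=-1 tape=__[_]a_bbb   (Q,_)→(P,a,+1)
state=P head=0 tape=__a[a]_bbb   (P,a)→(Q,b,+1)
state=Q head=1 tape=__ab[_]bbb   (Q,_)→(P,a,+1)
state=P head=2 tape=__aba[b]bb   (P,b)→(P,b,-1)
state=P head=1 tape=__ab[a]bbb   (P,a)→(Q,b,+1)
state=Q head=2 tape=__abb[b]bb   (Q,b)→(R,_,-1)
state=R head=1 tape=__ab[b]_bb   (R,b)→(Q,a,-1)
state=Q head=0 tape=__a[b]a_bb   (Q,b)→(R,_,-1)
state=R head=-1 tape=__[a]_a_bb   (R,a)→(Q,b,-1)
state=Q head=-2 tape=_[_]b_a_bb   (Q,_)→(P,a,+1)
state=P head=-1 tape=_a[b]_a_bb   (P,b)→(P,b,-1)
state=P head=-2 tape=_[a]b_a_bb   (P,a)→(Q,b,+1)
state=Q head=-1 tape=_b[b]_a_bb   (Q,b)→(R,_,-1)
state=R head=-2 tape=_[b]__a_bb   (R,b)→(Q,a,-1)
state=Q head=-3 tape=[_]a__a_bb   (Q,_)→(P,a,+1)
state=P head=-2 tape=a[a]__a_bb   (P,a)→(Q,b,+1)
state=Q head=-1 tape=ab[_]_a_bb   (Q,_)→(P,a,+1)
state=P head=0 tape=aba[_]a_bb   (P,_)→(P,a,-1)
state=P head=-1 tape=ab[a]aa_bb   (P,a)→(Q,b,+1)
state=Q head=0 tape=abb[a]a_bb
M halts after 24 transitions.

24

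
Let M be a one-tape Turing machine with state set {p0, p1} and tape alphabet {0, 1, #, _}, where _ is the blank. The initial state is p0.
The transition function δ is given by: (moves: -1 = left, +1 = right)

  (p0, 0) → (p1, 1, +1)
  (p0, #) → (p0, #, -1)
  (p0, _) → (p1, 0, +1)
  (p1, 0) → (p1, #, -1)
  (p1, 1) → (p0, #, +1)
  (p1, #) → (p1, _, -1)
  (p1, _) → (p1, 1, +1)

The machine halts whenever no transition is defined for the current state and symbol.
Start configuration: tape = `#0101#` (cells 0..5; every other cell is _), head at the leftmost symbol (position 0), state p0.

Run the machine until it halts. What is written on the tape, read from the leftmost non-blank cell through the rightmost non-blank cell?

state=p0 head=0 tape=___[#]0101#   (p0,#)→(p0,#,-1)
state=p0 head=-1 tape=__[_]#0101#   (p0,_)→(p1,0,+1)
state=p1 head=0 tape=__0[#]0101#   (p1,#)→(p1,_,-1)
state=p1 head=-1 tape=__[0]_0101#   (p1,0)→(p1,#,-1)
state=p1 head=-2 tape=_[_]#_0101#   (p1,_)→(p1,1,+1)
state=p1 head=-1 tape=_1[#]_0101#   (p1,#)→(p1,_,-1)
state=p1 head=-2 tape=_[1]__0101#   (p1,1)→(p0,#,+1)
state=p0 head=-1 tape=_#[_]_0101#   (p0,_)→(p1,0,+1)
state=p1 head=0 tape=_#0[_]0101#   (p1,_)→(p1,1,+1)
state=p1 head=1 tape=_#01[0]101#   (p1,0)→(p1,#,-1)
state=p1 head=0 tape=_#0[1]#101#   (p1,1)→(p0,#,+1)
state=p0 head=1 tape=_#0#[#]101#   (p0,#)→(p0,#,-1)
state=p0 head=0 tape=_#0[#]#101#   (p0,#)→(p0,#,-1)
state=p0 head=-1 tape=_#[0]##101#   (p0,0)→(p1,1,+1)
state=p1 head=0 tape=_#1[#]#101#   (p1,#)→(p1,_,-1)
state=p1 head=-1 tape=_#[1]_#101#   (p1,1)→(p0,#,+1)
state=p0 head=0 tape=_##[_]#101#   (p0,_)→(p1,0,+1)
state=p1 head=1 tape=_##0[#]101#   (p1,#)→(p1,_,-1)
state=p1 head=0 tape=_##[0]_101#   (p1,0)→(p1,#,-1)
state=p1 head=-1 tape=_#[#]#_101#   (p1,#)→(p1,_,-1)
state=p1 head=-2 tape=_[#]_#_101#   (p1,#)→(p1,_,-1)
state=p1 head=-3 tape=[_]__#_101#   (p1,_)→(p1,1,+1)
state=p1 head=-2 tape=1[_]_#_101#   (p1,_)→(p1,1,+1)
state=p1 head=-1 tape=11[_]#_101#   (p1,_)→(p1,1,+1)
state=p1 head=0 tape=111[#]_101#   (p1,#)→(p1,_,-1)
state=p1 head=-1 tape=11[1]__101#   (p1,1)→(p0,#,+1)
state=p0 head=0 tape=11#[_]_101#   (p0,_)→(p1,0,+1)
state=p1 head=1 tape=11#0[_]101#   (p1,_)→(p1,1,+1)
state=p1 head=2 tape=11#01[1]01#   (p1,1)→(p0,#,+1)
state=p0 head=3 tape=11#01#[0]1#   (p0,0)→(p1,1,+1)
state=p1 head=4 tape=11#01#1[1]#   (p1,1)→(p0,#,+1)
state=p0 head=5 tape=11#01#1#[#]   (p0,#)→(p0,#,-1)
state=p0 head=4 tape=11#01#1[#]#   (p0,#)→(p0,#,-1)
state=p0 head=3 tape=11#01#[1]##
The non-blank tape span at halt is 11#01#1##.

11#01#1##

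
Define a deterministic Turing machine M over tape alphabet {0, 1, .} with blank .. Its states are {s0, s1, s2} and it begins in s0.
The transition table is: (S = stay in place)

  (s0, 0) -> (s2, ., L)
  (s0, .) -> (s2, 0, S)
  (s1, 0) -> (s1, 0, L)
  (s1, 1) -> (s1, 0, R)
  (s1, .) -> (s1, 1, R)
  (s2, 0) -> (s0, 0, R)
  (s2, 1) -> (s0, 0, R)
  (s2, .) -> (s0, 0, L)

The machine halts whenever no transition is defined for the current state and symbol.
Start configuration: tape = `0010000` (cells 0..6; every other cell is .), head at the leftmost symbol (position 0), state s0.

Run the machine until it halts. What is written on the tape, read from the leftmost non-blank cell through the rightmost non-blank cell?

000010000

state=s0 head=0 tape=..[0]010000   (s0,0)→(s2,.,L)
state=s2 head=-1 tape=.[.].010000   (s2,.)→(s0,0,L)
state=s0 head=-2 tape=[.]0.010000   (s0,.)→(s2,0,S)
state=s2 head=-2 tape=[0]0.010000   (s2,0)→(s0,0,R)
state=s0 head=-1 tape=0[0].010000   (s0,0)→(s2,.,L)
state=s2 head=-2 tape=[0]..010000   (s2,0)→(s0,0,R)
state=s0 head=-1 tape=0[.].010000   (s0,.)→(s2,0,S)
state=s2 head=-1 tape=0[0].010000   (s2,0)→(s0,0,R)
state=s0 head=0 tape=00[.]010000   (s0,.)→(s2,0,S)
state=s2 head=0 tape=00[0]010000   (s2,0)→(s0,0,R)
state=s0 head=1 tape=000[0]10000   (s0,0)→(s2,.,L)
state=s2 head=0 tape=00[0].10000   (s2,0)→(s0,0,R)
state=s0 head=1 tape=000[.]10000   (s0,.)→(s2,0,S)
state=s2 head=1 tape=000[0]10000   (s2,0)→(s0,0,R)
state=s0 head=2 tape=0000[1]0000
The non-blank tape span at halt is 000010000.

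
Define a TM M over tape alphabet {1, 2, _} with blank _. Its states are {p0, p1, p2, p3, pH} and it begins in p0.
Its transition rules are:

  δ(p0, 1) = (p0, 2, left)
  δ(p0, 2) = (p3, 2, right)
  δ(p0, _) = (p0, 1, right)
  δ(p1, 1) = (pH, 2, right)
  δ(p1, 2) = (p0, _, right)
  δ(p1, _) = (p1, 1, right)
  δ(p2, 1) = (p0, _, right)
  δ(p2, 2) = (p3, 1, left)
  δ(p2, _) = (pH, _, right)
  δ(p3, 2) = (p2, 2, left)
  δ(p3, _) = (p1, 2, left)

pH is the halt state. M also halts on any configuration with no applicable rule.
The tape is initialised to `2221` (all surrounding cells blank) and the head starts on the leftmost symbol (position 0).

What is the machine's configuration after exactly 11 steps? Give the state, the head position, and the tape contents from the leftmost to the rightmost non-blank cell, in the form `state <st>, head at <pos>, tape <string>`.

state=p0 head=0 tape=__[2]221   (p0,2)→(p3,2,right)
state=p3 head=1 tape=__2[2]21   (p3,2)→(p2,2,left)
state=p2 head=0 tape=__[2]221   (p2,2)→(p3,1,left)
state=p3 head=-1 tape=_[_]1221   (p3,_)→(p1,2,left)
state=p1 head=-2 tape=[_]21221   (p1,_)→(p1,1,right)
state=p1 head=-1 tape=1[2]1221   (p1,2)→(p0,_,right)
state=p0 head=0 tape=1_[1]221   (p0,1)→(p0,2,left)
state=p0 head=-1 tape=1[_]2221   (p0,_)→(p0,1,right)
state=p0 head=0 tape=11[2]221   (p0,2)→(p3,2,right)
state=p3 head=1 tape=112[2]21   (p3,2)→(p2,2,left)
state=p2 head=0 tape=11[2]221   (p2,2)→(p3,1,left)
state=p3 head=-1 tape=1[1]1221
After 11 steps: state p3, head at -1, tape 111221.

state p3, head at -1, tape 111221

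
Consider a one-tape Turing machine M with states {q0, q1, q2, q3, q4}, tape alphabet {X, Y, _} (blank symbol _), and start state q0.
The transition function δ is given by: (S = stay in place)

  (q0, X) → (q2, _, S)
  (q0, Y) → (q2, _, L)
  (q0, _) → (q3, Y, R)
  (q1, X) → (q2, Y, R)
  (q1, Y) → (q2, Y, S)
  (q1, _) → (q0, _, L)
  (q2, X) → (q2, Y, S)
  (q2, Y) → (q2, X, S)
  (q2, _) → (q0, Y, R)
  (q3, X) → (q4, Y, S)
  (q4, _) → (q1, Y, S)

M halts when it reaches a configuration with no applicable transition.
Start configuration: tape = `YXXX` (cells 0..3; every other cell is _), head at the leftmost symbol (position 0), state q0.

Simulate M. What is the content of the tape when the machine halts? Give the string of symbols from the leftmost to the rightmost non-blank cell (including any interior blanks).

YYYXX

state=q0 head=0 tape=_[Y]XXX   (q0,Y)→(q2,_,L)
state=q2 head=-1 tape=[_]_XXX   (q2,_)→(q0,Y,R)
state=q0 head=0 tape=Y[_]XXX   (q0,_)→(q3,Y,R)
state=q3 head=1 tape=YY[X]XX   (q3,X)→(q4,Y,S)
state=q4 head=1 tape=YY[Y]XX
The non-blank tape span at halt is YYYXX.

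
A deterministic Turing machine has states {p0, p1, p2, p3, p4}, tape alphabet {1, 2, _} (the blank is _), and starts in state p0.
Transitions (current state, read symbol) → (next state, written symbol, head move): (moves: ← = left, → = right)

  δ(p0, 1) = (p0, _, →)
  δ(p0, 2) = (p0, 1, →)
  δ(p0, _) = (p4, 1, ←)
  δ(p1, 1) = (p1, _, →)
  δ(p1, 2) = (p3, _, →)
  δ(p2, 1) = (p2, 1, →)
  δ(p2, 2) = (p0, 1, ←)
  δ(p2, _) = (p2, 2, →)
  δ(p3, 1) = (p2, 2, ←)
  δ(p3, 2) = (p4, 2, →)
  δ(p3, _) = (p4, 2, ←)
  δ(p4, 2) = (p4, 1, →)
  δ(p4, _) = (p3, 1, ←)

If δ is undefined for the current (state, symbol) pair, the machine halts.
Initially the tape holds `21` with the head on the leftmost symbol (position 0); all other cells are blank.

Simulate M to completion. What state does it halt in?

state=p0 head=0 tape=__[2]1___   (p0,2)→(p0,1,→)
state=p0 head=1 tape=__1[1]___   (p0,1)→(p0,_,→)
state=p0 head=2 tape=__1_[_]__   (p0,_)→(p4,1,←)
state=p4 head=1 tape=__1[_]1__   (p4,_)→(p3,1,←)
state=p3 head=0 tape=__[1]11__   (p3,1)→(p2,2,←)
state=p2 head=-1 tape=_[_]211__   (p2,_)→(p2,2,→)
state=p2 head=0 tape=_2[2]11__   (p2,2)→(p0,1,←)
state=p0 head=-1 tape=_[2]111__   (p0,2)→(p0,1,→)
state=p0 head=0 tape=_1[1]11__   (p0,1)→(p0,_,→)
state=p0 head=1 tape=_1_[1]1__   (p0,1)→(p0,_,→)
state=p0 head=2 tape=_1__[1]__   (p0,1)→(p0,_,→)
state=p0 head=3 tape=_1___[_]_   (p0,_)→(p4,1,←)
state=p4 head=2 tape=_1__[_]1_   (p4,_)→(p3,1,←)
state=p3 head=1 tape=_1_[_]11_   (p3,_)→(p4,2,←)
state=p4 head=0 tape=_1[_]211_   (p4,_)→(p3,1,←)
state=p3 head=-1 tape=_[1]1211_   (p3,1)→(p2,2,←)
state=p2 head=-2 tape=[_]21211_   (p2,_)→(p2,2,→)
state=p2 head=-1 tape=2[2]1211_   (p2,2)→(p0,1,←)
state=p0 head=-2 tape=[2]11211_   (p0,2)→(p0,1,→)
state=p0 head=-1 tape=1[1]1211_   (p0,1)→(p0,_,→)
state=p0 head=0 tape=1_[1]211_   (p0,1)→(p0,_,→)
state=p0 head=1 tape=1__[2]11_   (p0,2)→(p0,1,→)
state=p0 head=2 tape=1__1[1]1_   (p0,1)→(p0,_,→)
state=p0 head=3 tape=1__1_[1]_   (p0,1)→(p0,_,→)
state=p0 head=4 tape=1__1__[_]   (p0,_)→(p4,1,←)
state=p4 head=3 tape=1__1_[_]1   (p4,_)→(p3,1,←)
state=p3 head=2 tape=1__1[_]11   (p3,_)→(p4,2,←)
state=p4 head=1 tape=1__[1]211
No transition is defined for (p4, 1); M halts in state p4.

p4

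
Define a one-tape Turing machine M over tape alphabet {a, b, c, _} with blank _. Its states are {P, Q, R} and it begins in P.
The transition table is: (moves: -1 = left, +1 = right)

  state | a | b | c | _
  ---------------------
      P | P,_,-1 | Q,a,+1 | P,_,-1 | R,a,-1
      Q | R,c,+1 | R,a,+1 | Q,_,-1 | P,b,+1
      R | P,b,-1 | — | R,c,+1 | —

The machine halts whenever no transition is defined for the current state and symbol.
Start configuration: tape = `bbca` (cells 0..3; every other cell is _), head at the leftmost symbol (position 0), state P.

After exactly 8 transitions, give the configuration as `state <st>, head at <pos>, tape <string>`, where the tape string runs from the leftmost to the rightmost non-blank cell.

state=P head=0 tape=__[b]bca   (P,b)→(Q,a,+1)
state=Q head=1 tape=__a[b]ca   (Q,b)→(R,a,+1)
state=R head=2 tape=__aa[c]a   (R,c)→(R,c,+1)
state=R head=3 tape=__aac[a]   (R,a)→(P,b,-1)
state=P head=2 tape=__aa[c]b   (P,c)→(P,_,-1)
state=P head=1 tape=__a[a]_b   (P,a)→(P,_,-1)
state=P head=0 tape=__[a]__b   (P,a)→(P,_,-1)
state=P head=-1 tape=_[_]___b   (P,_)→(R,a,-1)
state=R head=-2 tape=[_]a___b
After 8 steps: state R, head at -2, tape a___b.

state R, head at -2, tape a___b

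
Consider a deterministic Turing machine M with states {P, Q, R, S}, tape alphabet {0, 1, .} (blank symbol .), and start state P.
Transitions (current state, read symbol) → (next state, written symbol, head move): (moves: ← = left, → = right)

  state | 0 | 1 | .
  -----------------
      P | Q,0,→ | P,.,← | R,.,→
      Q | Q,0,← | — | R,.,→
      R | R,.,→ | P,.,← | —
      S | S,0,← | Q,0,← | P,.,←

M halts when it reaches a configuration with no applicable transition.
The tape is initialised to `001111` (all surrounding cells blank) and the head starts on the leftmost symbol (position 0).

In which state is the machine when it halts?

P | .[0]01111   read 0 → write 0, move →, go to Q
Q | .0[0]1111   read 0 → write 0, move ←, go to Q
Q | .[0]01111   read 0 → write 0, move ←, go to Q
Q | [.]001111   read . → write ., move →, go to R
R | .[0]01111   read 0 → write ., move →, go to R
R | ..[0]1111   read 0 → write ., move →, go to R
R | ...[1]111   read 1 → write ., move ←, go to P
P | ..[.].111   read . → write ., move →, go to R
R | ...[.]111
No transition is defined for (R, .); M halts in state R.

R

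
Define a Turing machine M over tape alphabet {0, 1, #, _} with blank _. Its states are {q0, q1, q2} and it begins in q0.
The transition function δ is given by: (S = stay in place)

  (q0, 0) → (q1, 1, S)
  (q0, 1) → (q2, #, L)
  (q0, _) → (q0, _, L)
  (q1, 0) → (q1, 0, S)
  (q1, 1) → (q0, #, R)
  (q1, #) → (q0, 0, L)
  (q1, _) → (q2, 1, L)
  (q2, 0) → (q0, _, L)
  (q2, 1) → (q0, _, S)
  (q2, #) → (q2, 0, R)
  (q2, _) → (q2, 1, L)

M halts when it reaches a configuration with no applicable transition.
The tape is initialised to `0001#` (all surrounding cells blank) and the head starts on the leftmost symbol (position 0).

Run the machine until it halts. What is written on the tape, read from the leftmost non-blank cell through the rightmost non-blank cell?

##0#_1

state=q0 head=0 tape=[0]001#_   (q0,0)→(q1,1,S)
state=q1 head=0 tape=[1]001#_   (q1,1)→(q0,#,R)
state=q0 head=1 tape=#[0]01#_   (q0,0)→(q1,1,S)
state=q1 head=1 tape=#[1]01#_   (q1,1)→(q0,#,R)
state=q0 head=2 tape=##[0]1#_   (q0,0)→(q1,1,S)
state=q1 head=2 tape=##[1]1#_   (q1,1)→(q0,#,R)
state=q0 head=3 tape=###[1]#_   (q0,1)→(q2,#,L)
state=q2 head=2 tape=##[#]##_   (q2,#)→(q2,0,R)
state=q2 head=3 tape=##0[#]#_   (q2,#)→(q2,0,R)
state=q2 head=4 tape=##00[#]_   (q2,#)→(q2,0,R)
state=q2 head=5 tape=##000[_]   (q2,_)→(q2,1,L)
state=q2 head=4 tape=##00[0]1   (q2,0)→(q0,_,L)
state=q0 head=3 tape=##0[0]_1   (q0,0)→(q1,1,S)
state=q1 head=3 tape=##0[1]_1   (q1,1)→(q0,#,R)
state=q0 head=4 tape=##0#[_]1   (q0,_)→(q0,_,L)
state=q0 head=3 tape=##0[#]_1
The non-blank tape span at halt is ##0#_1.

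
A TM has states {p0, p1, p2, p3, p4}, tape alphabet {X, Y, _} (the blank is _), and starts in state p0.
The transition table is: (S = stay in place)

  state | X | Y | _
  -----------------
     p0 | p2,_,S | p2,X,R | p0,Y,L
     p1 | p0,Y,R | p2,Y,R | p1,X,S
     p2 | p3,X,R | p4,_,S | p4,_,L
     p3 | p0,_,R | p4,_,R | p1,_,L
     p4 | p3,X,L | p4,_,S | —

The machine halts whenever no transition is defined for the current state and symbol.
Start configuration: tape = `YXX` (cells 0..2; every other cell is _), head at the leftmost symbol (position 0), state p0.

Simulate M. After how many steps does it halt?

14

p0 | __[Y]XX_   read Y → write X, move R, go to p2
p2 | __X[X]X_   read X → write X, move R, go to p3
p3 | __XX[X]_   read X → write _, move R, go to p0
p0 | __XX_[_]   read _ → write Y, move L, go to p0
p0 | __XX[_]Y   read _ → write Y, move L, go to p0
p0 | __X[X]YY   read X → write _, move S, go to p2
p2 | __X[_]YY   read _ → write _, move L, go to p4
p4 | __[X]_YY   read X → write X, move L, go to p3
p3 | _[_]X_YY   read _ → write _, move L, go to p1
p1 | [_]_X_YY   read _ → write X, move S, go to p1
p1 | [X]_X_YY   read X → write Y, move R, go to p0
p0 | Y[_]X_YY   read _ → write Y, move L, go to p0
p0 | [Y]YX_YY   read Y → write X, move R, go to p2
p2 | X[Y]X_YY   read Y → write _, move S, go to p4
p4 | X[_]X_YY
M halts after 14 transitions.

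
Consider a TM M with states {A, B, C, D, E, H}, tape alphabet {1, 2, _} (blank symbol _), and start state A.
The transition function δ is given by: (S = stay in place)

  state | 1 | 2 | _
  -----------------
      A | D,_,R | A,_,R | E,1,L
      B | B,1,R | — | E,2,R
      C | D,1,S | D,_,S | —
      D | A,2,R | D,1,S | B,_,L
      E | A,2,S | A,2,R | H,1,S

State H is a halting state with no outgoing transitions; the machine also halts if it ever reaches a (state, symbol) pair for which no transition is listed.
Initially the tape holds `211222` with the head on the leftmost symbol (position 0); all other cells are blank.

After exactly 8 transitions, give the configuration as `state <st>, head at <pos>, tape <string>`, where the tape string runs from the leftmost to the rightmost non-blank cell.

state=A head=0 tape=[2]11222_   (A,2)→(A,_,R)
state=A head=1 tape=_[1]1222_   (A,1)→(D,_,R)
state=D head=2 tape=__[1]222_   (D,1)→(A,2,R)
state=A head=3 tape=__2[2]22_   (A,2)→(A,_,R)
state=A head=4 tape=__2_[2]2_   (A,2)→(A,_,R)
state=A head=5 tape=__2__[2]_   (A,2)→(A,_,R)
state=A head=6 tape=__2___[_]   (A,_)→(E,1,L)
state=E head=5 tape=__2__[_]1   (E,_)→(H,1,S)
state=H head=5 tape=__2__[1]1
After 8 steps: state H, head at 5, tape 2__11.

state H, head at 5, tape 2__11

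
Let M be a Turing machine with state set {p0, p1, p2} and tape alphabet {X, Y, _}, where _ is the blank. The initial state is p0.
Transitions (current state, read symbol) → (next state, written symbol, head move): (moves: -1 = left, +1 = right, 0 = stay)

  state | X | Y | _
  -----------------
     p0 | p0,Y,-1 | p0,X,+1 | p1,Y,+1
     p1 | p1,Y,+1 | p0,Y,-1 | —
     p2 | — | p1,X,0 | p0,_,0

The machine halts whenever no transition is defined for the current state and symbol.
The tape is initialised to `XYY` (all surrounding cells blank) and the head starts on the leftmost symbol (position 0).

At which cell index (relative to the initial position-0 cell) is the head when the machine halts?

4

state=p0 head=0 tape=_[X]YY__   (p0,X)→(p0,Y,-1)
state=p0 head=-1 tape=[_]YYY__   (p0,_)→(p1,Y,+1)
state=p1 head=0 tape=Y[Y]YY__   (p1,Y)→(p0,Y,-1)
state=p0 head=-1 tape=[Y]YYY__   (p0,Y)→(p0,X,+1)
state=p0 head=0 tape=X[Y]YY__   (p0,Y)→(p0,X,+1)
state=p0 head=1 tape=XX[Y]Y__   (p0,Y)→(p0,X,+1)
state=p0 head=2 tape=XXX[Y]__   (p0,Y)→(p0,X,+1)
state=p0 head=3 tape=XXXX[_]_   (p0,_)→(p1,Y,+1)
state=p1 head=4 tape=XXXXY[_]
At halt the head is at cell 4.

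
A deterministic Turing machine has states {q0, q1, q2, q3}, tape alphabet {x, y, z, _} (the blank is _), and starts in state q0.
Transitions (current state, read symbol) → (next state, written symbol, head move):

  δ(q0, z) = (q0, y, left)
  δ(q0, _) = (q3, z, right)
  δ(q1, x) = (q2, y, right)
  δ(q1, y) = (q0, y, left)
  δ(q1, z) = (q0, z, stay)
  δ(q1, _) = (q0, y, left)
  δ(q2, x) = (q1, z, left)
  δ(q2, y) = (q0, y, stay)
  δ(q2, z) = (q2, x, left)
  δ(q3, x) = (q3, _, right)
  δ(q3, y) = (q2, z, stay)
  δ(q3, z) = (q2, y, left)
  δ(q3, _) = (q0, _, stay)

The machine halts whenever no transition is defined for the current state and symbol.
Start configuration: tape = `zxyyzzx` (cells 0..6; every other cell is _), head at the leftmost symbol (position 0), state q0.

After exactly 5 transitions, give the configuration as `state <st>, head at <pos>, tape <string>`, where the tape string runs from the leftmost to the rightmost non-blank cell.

q0 | __[z]xyyzzx   read z → write y, move left, go to q0
q0 | _[_]yxyyzzx   read _ → write z, move right, go to q3
q3 | _z[y]xyyzzx   read y → write z, move stay, go to q2
q2 | _z[z]xyyzzx   read z → write x, move left, go to q2
q2 | _[z]xxyyzzx   read z → write x, move left, go to q2
q2 | [_]xxxyyzzx
After 5 steps: state q2, head at -2, tape xxxyyzzx.

state q2, head at -2, tape xxxyyzzx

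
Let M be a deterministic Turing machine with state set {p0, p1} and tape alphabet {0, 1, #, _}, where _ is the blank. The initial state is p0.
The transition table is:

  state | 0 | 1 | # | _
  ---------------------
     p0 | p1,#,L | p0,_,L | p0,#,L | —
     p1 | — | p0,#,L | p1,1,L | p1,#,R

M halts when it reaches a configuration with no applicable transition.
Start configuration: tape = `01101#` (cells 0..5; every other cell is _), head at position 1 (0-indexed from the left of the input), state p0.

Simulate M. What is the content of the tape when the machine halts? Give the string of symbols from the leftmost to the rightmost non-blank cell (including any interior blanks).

p0 | ___0[1]101#   read 1 → write _, move L, go to p0
p0 | ___[0]_101#   read 0 → write #, move L, go to p1
p1 | __[_]#_101#   read _ → write #, move R, go to p1
p1 | __#[#]_101#   read # → write 1, move L, go to p1
p1 | __[#]1_101#   read # → write 1, move L, go to p1
p1 | _[_]11_101#   read _ → write #, move R, go to p1
p1 | _#[1]1_101#   read 1 → write #, move L, go to p0
p0 | _[#]#1_101#   read # → write #, move L, go to p0
p0 | [_]##1_101#
The non-blank tape span at halt is ##1_101#.

##1_101#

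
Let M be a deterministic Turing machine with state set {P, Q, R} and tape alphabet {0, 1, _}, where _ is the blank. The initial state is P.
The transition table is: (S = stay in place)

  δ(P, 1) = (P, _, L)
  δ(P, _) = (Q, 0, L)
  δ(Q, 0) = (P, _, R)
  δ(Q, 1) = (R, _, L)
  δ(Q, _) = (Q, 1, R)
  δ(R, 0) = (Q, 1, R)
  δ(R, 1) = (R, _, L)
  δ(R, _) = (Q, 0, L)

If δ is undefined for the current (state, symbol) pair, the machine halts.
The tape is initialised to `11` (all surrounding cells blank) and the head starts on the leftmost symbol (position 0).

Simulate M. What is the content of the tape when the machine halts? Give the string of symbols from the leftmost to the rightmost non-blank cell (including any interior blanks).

state=P head=0 tape=____[1]1   (P,1)→(P,_,L)
state=P head=-1 tape=___[_]_1   (P,_)→(Q,0,L)
state=Q head=-2 tape=__[_]0_1   (Q,_)→(Q,1,R)
state=Q head=-1 tape=__1[0]_1   (Q,0)→(P,_,R)
state=P head=0 tape=__1_[_]1   (P,_)→(Q,0,L)
state=Q head=-1 tape=__1[_]01   (Q,_)→(Q,1,R)
state=Q head=0 tape=__11[0]1   (Q,0)→(P,_,R)
state=P head=1 tape=__11_[1]   (P,1)→(P,_,L)
state=P head=0 tape=__11[_]_   (P,_)→(Q,0,L)
state=Q head=-1 tape=__1[1]0_   (Q,1)→(R,_,L)
state=R head=-2 tape=__[1]_0_   (R,1)→(R,_,L)
state=R head=-3 tape=_[_]__0_   (R,_)→(Q,0,L)
state=Q head=-4 tape=[_]0__0_   (Q,_)→(Q,1,R)
state=Q head=-3 tape=1[0]__0_   (Q,0)→(P,_,R)
state=P head=-2 tape=1_[_]_0_   (P,_)→(Q,0,L)
state=Q head=-3 tape=1[_]0_0_   (Q,_)→(Q,1,R)
state=Q head=-2 tape=11[0]_0_   (Q,0)→(P,_,R)
state=P head=-1 tape=11_[_]0_   (P,_)→(Q,0,L)
state=Q head=-2 tape=11[_]00_   (Q,_)→(Q,1,R)
state=Q head=-1 tape=111[0]0_   (Q,0)→(P,_,R)
state=P head=0 tape=111_[0]_
The non-blank tape span at halt is 111_0.

111_0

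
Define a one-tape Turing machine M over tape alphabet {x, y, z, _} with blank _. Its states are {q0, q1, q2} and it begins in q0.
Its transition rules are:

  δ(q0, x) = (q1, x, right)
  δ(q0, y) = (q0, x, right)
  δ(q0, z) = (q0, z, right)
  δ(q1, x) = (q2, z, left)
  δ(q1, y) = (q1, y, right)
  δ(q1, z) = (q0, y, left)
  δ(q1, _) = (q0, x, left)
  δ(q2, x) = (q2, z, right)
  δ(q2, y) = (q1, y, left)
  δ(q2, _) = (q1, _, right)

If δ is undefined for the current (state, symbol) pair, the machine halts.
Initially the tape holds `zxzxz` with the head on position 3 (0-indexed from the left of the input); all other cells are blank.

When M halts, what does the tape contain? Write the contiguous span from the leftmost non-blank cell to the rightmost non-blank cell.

q0 | zxz[x]z__   read x → write x, move right, go to q1
q1 | zxzx[z]__   read z → write y, move left, go to q0
q0 | zxz[x]y__   read x → write x, move right, go to q1
q1 | zxzx[y]__   read y → write y, move right, go to q1
q1 | zxzxy[_]_   read _ → write x, move left, go to q0
q0 | zxzx[y]x_   read y → write x, move right, go to q0
q0 | zxzxx[x]_   read x → write x, move right, go to q1
q1 | zxzxxx[_]   read _ → write x, move left, go to q0
q0 | zxzxx[x]x   read x → write x, move right, go to q1
q1 | zxzxxx[x]   read x → write z, move left, go to q2
q2 | zxzxx[x]z   read x → write z, move right, go to q2
q2 | zxzxxz[z]
The non-blank tape span at halt is zxzxxzz.

zxzxxzz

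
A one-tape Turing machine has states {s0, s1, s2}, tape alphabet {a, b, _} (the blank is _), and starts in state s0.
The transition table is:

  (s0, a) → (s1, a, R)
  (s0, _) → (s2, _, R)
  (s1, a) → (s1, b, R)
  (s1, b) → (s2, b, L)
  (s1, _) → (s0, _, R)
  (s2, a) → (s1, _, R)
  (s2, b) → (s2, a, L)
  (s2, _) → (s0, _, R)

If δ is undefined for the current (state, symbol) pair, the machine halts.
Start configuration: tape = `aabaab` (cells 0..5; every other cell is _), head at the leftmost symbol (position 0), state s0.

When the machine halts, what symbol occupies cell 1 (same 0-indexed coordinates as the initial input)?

state=s0 head=0 tape=[a]abaab   (s0,a)→(s1,a,R)
state=s1 head=1 tape=a[a]baab   (s1,a)→(s1,b,R)
state=s1 head=2 tape=ab[b]aab   (s1,b)→(s2,b,L)
state=s2 head=1 tape=a[b]baab   (s2,b)→(s2,a,L)
state=s2 head=0 tape=[a]abaab   (s2,a)→(s1,_,R)
state=s1 head=1 tape=_[a]baab   (s1,a)→(s1,b,R)
state=s1 head=2 tape=_b[b]aab   (s1,b)→(s2,b,L)
state=s2 head=1 tape=_[b]baab   (s2,b)→(s2,a,L)
state=s2 head=0 tape=[_]abaab   (s2,_)→(s0,_,R)
state=s0 head=1 tape=_[a]baab   (s0,a)→(s1,a,R)
state=s1 head=2 tape=_a[b]aab   (s1,b)→(s2,b,L)
state=s2 head=1 tape=_[a]baab   (s2,a)→(s1,_,R)
state=s1 head=2 tape=__[b]aab   (s1,b)→(s2,b,L)
state=s2 head=1 tape=_[_]baab   (s2,_)→(s0,_,R)
state=s0 head=2 tape=__[b]aab
Cell 1 holds _ when M halts.

_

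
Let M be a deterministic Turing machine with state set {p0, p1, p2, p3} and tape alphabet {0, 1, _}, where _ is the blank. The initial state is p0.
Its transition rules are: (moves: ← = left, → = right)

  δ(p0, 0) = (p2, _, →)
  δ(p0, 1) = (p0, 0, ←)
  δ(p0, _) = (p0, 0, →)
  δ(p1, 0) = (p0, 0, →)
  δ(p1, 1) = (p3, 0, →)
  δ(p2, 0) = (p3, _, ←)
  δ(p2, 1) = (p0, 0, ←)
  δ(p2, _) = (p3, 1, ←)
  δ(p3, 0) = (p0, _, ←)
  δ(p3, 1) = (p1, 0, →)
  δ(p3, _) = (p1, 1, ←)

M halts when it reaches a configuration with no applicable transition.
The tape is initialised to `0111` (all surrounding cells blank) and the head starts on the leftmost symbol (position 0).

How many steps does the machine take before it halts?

p0 | _[0]111_   read 0 → write _, move →, go to p2
p2 | __[1]11_   read 1 → write 0, move ←, go to p0
p0 | _[_]011_   read _ → write 0, move →, go to p0
p0 | _0[0]11_   read 0 → write _, move →, go to p2
p2 | _0_[1]1_   read 1 → write 0, move ←, go to p0
p0 | _0[_]01_   read _ → write 0, move →, go to p0
p0 | _00[0]1_   read 0 → write _, move →, go to p2
p2 | _00_[1]_   read 1 → write 0, move ←, go to p0
p0 | _00[_]0_   read _ → write 0, move →, go to p0
p0 | _000[0]_   read 0 → write _, move →, go to p2
p2 | _000_[_]   read _ → write 1, move ←, go to p3
p3 | _000[_]1   read _ → write 1, move ←, go to p1
p1 | _00[0]11   read 0 → write 0, move →, go to p0
p0 | _000[1]1   read 1 → write 0, move ←, go to p0
p0 | _00[0]01   read 0 → write _, move →, go to p2
p2 | _00_[0]1   read 0 → write _, move ←, go to p3
p3 | _00[_]_1   read _ → write 1, move ←, go to p1
p1 | _0[0]1_1   read 0 → write 0, move →, go to p0
p0 | _00[1]_1   read 1 → write 0, move ←, go to p0
p0 | _0[0]0_1   read 0 → write _, move →, go to p2
p2 | _0_[0]_1   read 0 → write _, move ←, go to p3
p3 | _0[_]__1   read _ → write 1, move ←, go to p1
p1 | _[0]1__1   read 0 → write 0, move →, go to p0
p0 | _0[1]__1   read 1 → write 0, move ←, go to p0
p0 | _[0]0__1   read 0 → write _, move →, go to p2
p2 | __[0]__1   read 0 → write _, move ←, go to p3
p3 | _[_]___1   read _ → write 1, move ←, go to p1
p1 | [_]1___1
M halts after 27 transitions.

27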